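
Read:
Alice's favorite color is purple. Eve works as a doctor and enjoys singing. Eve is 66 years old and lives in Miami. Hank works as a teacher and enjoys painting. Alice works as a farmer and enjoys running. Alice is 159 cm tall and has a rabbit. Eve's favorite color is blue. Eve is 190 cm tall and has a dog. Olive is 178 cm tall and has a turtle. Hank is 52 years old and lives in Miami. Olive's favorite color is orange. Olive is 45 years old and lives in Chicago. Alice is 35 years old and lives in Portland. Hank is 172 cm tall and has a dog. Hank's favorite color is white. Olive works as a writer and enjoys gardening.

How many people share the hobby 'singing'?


Count: 1

1


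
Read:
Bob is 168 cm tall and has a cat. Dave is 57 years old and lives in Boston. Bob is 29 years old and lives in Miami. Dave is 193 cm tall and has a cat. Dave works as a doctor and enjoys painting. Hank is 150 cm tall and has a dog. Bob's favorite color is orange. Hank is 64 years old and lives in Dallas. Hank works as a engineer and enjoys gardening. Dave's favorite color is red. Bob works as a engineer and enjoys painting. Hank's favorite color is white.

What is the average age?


Sum=150, n=3, avg=50

50


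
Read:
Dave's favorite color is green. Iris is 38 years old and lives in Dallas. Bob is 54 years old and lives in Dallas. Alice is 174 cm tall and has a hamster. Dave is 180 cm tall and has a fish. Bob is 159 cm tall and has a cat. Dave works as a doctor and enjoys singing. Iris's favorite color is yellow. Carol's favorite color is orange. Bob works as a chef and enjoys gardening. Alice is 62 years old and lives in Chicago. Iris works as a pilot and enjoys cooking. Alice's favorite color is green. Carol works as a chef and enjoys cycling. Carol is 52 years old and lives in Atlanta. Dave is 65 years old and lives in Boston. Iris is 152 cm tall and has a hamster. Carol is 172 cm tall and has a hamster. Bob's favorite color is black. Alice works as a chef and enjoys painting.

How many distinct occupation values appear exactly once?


Unique occupation values: 2

2


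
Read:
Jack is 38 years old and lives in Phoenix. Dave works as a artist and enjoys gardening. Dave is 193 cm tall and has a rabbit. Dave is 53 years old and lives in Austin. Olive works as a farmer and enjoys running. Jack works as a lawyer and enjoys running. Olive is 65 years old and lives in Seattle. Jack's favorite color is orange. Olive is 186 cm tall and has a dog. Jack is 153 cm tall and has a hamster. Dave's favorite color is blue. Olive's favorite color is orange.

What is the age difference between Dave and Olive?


|53 - 65| = 12

12


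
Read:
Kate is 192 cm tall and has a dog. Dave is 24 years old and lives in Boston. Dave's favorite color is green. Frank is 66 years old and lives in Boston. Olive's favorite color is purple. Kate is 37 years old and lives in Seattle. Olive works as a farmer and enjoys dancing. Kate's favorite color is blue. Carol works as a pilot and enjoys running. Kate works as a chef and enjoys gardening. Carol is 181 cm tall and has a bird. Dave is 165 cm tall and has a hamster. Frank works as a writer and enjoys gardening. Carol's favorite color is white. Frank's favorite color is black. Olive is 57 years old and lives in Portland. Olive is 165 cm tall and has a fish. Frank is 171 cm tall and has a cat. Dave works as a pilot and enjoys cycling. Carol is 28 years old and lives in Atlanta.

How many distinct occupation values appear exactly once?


Unique occupation values: 3

3


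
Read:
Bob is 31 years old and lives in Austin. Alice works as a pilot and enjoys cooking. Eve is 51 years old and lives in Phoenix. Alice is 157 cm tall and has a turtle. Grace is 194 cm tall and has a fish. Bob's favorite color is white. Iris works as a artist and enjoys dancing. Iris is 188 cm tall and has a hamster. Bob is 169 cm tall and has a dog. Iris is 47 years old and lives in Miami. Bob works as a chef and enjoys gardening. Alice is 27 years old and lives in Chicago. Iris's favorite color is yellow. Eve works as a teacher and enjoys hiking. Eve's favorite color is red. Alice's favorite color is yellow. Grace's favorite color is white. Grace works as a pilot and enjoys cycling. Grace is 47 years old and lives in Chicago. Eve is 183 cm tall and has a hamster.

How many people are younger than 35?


Filter: 2

2


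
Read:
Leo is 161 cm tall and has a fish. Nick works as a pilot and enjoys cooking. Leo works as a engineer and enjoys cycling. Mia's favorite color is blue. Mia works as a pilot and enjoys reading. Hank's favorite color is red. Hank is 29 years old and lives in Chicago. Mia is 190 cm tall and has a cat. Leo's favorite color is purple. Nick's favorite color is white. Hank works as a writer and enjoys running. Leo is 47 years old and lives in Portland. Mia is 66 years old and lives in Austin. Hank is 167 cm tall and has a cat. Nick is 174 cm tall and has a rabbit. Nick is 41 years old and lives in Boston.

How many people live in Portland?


Count in Portland: 1

1


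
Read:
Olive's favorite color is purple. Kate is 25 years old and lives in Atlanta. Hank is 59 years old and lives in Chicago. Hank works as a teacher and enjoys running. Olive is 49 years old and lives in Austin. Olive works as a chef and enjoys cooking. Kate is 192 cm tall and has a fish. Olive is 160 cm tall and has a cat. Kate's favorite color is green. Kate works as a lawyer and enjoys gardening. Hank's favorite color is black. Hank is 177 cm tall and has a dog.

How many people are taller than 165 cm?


Taller than 165: 2

2


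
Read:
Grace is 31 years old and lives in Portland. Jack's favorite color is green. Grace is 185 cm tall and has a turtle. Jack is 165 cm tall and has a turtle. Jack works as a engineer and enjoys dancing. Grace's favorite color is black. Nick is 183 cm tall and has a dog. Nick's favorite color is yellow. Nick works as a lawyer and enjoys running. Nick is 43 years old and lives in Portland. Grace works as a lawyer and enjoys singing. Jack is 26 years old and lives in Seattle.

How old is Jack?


Jack is 26 years old

26


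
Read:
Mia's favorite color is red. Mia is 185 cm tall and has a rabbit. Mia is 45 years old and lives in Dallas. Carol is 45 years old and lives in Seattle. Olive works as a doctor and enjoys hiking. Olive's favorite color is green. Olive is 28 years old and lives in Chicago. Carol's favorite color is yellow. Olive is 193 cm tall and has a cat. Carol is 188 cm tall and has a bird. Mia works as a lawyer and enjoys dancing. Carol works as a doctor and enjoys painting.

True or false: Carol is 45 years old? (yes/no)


Carol is actually 45. yes

yes


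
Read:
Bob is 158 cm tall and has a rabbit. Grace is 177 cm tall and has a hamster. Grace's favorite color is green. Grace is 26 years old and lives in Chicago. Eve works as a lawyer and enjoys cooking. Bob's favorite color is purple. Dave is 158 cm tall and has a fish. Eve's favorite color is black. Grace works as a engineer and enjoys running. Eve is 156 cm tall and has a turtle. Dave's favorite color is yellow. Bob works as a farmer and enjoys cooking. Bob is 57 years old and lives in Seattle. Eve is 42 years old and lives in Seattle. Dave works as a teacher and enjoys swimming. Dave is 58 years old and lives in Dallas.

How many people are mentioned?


People: Grace, Bob, Eve, Dave. Count = 4

4


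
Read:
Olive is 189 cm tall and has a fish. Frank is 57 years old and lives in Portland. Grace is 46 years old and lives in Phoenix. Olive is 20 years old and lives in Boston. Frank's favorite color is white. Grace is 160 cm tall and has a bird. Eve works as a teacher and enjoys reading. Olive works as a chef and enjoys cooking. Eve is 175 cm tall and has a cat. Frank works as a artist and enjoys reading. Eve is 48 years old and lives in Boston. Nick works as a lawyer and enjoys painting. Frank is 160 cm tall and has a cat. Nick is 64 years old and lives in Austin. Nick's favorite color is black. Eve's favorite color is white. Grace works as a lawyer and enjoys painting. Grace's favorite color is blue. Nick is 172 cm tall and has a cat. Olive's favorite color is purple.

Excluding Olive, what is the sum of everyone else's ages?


Sum (excluding Olive): 215

215


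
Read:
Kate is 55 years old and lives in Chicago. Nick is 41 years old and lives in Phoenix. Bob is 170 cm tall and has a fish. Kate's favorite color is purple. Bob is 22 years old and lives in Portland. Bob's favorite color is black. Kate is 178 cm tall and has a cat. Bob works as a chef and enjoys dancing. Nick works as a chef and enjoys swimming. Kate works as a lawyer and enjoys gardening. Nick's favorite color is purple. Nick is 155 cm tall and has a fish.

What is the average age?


Sum=118, n=3, avg=39.33

39.33


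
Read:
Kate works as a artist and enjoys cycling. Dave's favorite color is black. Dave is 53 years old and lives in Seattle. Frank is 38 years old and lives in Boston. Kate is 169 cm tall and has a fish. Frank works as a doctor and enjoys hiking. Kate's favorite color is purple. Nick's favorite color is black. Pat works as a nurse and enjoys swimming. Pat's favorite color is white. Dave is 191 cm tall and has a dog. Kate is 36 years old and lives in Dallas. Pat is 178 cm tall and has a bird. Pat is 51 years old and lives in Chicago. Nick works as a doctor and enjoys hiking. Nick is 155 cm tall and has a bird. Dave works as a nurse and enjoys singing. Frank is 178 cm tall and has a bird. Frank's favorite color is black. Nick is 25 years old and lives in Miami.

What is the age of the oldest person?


Oldest: Dave at 53

53


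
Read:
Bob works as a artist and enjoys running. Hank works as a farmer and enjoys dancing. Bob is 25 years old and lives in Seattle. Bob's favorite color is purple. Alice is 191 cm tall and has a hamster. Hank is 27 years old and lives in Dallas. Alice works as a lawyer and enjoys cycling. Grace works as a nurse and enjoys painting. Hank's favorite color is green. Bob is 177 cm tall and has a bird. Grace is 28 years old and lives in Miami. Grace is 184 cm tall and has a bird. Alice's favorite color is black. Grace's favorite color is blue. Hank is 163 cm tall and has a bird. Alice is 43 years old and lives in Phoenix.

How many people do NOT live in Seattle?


Not in Seattle: 3

3


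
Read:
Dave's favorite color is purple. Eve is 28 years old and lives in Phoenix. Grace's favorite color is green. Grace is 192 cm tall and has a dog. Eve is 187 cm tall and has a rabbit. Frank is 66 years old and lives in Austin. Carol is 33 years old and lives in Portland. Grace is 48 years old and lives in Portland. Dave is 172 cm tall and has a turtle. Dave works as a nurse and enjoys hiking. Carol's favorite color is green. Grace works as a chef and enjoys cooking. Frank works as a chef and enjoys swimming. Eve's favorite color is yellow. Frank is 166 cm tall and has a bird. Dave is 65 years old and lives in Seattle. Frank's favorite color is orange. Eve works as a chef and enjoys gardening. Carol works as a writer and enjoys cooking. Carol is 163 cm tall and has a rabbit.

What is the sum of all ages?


28+65+33+48+66 = 240

240


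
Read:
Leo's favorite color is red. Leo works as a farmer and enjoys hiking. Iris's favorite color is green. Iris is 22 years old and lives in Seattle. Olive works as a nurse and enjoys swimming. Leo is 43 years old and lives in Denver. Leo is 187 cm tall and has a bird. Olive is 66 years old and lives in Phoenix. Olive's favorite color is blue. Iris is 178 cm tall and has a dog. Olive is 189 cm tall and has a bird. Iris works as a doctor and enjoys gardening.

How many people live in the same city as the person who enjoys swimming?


Person with hobby swimming is Olive, city Phoenix. Count = 1

1


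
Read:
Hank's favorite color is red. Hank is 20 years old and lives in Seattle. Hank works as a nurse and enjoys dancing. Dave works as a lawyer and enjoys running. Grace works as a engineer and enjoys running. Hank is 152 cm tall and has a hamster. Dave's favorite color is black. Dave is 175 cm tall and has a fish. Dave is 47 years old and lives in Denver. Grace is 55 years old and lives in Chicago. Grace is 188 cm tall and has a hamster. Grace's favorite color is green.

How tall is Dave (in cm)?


Dave is 175 cm tall

175


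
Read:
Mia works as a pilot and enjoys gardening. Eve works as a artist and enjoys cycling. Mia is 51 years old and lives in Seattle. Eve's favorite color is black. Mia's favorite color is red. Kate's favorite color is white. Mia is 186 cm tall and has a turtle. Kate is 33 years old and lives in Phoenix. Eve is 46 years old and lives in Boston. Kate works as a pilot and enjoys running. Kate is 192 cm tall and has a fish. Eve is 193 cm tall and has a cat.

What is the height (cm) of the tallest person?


Tallest: Eve at 193 cm

193


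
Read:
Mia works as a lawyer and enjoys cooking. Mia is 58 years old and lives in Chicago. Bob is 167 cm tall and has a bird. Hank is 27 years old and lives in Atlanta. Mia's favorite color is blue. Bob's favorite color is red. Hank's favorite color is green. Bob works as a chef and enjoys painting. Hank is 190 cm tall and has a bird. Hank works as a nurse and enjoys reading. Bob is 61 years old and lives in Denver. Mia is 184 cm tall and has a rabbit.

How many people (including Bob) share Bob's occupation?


Bob is a chef. Count = 1

1


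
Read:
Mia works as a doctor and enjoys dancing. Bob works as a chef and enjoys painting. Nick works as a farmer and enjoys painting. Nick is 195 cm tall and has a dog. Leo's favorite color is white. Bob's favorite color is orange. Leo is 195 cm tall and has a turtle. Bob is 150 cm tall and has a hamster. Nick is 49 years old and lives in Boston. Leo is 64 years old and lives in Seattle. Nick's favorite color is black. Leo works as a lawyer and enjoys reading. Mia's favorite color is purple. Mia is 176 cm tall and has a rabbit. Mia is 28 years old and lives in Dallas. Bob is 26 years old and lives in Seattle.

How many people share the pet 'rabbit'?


Count: 1

1


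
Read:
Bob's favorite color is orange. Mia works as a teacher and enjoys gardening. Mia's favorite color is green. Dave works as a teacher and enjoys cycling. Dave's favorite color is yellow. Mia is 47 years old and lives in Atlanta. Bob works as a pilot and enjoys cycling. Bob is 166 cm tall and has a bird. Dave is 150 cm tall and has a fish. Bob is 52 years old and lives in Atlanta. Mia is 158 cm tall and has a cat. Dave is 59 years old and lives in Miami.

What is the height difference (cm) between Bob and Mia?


|166 - 158| = 8

8


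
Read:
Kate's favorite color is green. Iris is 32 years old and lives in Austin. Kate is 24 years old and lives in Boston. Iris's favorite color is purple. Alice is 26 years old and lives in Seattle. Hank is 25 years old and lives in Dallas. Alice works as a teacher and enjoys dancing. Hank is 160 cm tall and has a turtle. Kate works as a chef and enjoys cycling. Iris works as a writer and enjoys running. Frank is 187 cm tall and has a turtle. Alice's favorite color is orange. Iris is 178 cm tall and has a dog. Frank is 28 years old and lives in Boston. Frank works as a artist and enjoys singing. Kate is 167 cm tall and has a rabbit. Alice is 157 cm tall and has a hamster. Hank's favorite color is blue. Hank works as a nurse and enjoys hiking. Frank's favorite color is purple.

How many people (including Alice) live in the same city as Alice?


Alice lives in Seattle. Count = 1

1


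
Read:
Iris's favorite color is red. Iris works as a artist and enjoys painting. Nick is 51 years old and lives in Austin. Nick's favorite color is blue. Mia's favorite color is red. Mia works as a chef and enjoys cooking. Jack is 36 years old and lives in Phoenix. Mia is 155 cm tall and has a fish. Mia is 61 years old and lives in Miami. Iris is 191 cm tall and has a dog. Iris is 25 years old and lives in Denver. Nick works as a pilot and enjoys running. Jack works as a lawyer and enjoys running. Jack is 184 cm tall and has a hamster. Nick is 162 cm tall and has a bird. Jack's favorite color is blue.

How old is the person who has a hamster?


Person with hamster is Jack, age 36

36


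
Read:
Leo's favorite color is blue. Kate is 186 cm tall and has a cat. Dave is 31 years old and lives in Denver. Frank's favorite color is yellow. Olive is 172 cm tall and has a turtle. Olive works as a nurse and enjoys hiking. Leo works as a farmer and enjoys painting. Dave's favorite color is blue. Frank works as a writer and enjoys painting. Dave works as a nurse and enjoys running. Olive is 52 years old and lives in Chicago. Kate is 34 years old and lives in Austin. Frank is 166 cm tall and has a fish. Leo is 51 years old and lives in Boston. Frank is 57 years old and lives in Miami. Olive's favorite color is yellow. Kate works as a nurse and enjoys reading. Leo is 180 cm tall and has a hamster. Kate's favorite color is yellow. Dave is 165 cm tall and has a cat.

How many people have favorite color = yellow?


Count: 3

3


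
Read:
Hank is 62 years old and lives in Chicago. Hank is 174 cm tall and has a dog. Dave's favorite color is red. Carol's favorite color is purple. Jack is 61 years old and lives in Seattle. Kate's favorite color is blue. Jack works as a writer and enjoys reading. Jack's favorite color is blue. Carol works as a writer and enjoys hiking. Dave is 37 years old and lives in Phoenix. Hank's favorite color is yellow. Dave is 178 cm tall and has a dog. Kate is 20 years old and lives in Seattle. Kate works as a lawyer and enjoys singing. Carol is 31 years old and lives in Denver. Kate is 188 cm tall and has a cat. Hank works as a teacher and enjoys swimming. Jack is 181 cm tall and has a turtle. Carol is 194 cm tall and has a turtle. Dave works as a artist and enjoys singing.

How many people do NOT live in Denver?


Not in Denver: 4

4


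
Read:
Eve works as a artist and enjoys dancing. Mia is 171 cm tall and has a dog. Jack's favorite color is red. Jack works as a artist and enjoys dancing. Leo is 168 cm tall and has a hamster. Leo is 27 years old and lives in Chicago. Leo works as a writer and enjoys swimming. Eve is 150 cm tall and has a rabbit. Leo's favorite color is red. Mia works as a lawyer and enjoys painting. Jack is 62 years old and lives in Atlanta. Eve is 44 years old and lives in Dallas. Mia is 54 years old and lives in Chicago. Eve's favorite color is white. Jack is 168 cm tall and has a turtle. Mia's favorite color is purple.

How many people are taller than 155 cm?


Taller than 155: 3

3


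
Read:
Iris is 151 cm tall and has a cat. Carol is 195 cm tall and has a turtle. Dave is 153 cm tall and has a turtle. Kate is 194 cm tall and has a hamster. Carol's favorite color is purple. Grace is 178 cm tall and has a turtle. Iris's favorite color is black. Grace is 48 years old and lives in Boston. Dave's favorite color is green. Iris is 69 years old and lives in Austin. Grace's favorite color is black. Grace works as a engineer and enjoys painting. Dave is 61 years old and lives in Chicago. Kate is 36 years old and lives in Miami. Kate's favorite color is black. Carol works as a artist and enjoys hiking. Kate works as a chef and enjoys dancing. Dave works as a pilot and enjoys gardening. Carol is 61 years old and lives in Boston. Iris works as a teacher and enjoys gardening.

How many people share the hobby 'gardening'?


Count: 2

2


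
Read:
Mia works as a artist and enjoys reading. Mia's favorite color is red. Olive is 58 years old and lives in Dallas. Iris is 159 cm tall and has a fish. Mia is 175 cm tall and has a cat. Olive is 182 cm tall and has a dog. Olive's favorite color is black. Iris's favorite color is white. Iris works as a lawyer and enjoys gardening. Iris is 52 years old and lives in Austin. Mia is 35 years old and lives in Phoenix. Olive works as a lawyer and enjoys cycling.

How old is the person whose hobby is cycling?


Person with hobby=cycling is Olive, age 58

58


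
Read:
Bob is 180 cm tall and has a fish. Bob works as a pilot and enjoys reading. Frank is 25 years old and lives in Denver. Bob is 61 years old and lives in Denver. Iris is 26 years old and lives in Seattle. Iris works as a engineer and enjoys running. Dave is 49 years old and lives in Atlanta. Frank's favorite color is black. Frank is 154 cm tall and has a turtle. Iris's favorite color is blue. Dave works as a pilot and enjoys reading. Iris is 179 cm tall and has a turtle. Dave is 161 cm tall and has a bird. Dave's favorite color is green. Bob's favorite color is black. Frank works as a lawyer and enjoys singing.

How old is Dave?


Dave is 49 years old

49


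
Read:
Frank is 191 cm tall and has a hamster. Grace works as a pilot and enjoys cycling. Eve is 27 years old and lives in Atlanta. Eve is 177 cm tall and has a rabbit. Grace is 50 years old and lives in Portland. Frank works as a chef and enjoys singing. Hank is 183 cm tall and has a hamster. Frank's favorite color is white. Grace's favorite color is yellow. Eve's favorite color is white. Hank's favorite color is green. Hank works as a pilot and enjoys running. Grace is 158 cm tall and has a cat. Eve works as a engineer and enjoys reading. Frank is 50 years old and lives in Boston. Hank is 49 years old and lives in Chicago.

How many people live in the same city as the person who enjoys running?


Person with hobby running is Hank, city Chicago. Count = 1

1


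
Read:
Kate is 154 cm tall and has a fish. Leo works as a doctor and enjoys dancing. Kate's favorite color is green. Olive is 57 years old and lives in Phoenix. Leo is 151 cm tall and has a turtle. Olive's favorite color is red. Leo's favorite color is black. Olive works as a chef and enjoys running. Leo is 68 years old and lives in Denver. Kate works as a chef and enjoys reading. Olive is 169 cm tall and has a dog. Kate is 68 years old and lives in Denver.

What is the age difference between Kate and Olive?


|68 - 57| = 11

11


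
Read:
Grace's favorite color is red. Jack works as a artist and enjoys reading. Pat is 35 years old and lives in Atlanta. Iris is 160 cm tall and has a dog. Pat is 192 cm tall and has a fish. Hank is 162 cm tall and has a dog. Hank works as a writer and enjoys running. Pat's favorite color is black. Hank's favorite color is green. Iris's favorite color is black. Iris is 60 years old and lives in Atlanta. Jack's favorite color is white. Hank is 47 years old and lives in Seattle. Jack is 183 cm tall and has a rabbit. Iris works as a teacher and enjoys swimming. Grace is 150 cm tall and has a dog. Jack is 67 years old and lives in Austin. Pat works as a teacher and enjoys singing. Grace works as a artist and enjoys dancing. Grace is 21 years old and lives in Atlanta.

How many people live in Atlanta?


Count in Atlanta: 3

3


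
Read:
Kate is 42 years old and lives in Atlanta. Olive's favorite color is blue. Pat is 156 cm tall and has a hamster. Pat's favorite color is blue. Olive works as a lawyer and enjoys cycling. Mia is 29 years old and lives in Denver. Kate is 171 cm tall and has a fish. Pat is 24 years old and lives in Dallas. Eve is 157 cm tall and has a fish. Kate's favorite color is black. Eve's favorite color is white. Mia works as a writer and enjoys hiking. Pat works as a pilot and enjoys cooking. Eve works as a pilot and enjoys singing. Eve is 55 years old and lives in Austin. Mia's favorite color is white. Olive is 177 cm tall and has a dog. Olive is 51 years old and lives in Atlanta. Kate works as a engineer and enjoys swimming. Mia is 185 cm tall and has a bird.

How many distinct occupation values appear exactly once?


Unique occupation values: 3

3


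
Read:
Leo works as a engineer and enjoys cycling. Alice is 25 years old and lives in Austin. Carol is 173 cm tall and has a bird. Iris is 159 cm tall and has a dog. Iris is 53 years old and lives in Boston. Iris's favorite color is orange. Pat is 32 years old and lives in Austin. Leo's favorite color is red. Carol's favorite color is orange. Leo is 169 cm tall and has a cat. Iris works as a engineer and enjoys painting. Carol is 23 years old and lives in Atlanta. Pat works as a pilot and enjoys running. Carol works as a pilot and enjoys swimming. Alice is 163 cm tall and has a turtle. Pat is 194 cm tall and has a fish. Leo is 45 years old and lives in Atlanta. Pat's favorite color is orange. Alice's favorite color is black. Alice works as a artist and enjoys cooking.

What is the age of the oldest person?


Oldest: Iris at 53

53


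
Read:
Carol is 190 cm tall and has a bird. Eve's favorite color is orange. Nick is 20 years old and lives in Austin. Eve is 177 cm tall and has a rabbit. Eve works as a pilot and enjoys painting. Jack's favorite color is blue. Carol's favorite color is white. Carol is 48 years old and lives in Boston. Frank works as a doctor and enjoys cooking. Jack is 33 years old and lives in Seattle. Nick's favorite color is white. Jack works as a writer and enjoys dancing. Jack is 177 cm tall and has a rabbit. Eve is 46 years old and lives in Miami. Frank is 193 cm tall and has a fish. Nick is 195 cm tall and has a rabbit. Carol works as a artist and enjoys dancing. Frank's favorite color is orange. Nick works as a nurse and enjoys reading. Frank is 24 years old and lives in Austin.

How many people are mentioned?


People: Eve, Frank, Nick, Carol, Jack. Count = 5

5


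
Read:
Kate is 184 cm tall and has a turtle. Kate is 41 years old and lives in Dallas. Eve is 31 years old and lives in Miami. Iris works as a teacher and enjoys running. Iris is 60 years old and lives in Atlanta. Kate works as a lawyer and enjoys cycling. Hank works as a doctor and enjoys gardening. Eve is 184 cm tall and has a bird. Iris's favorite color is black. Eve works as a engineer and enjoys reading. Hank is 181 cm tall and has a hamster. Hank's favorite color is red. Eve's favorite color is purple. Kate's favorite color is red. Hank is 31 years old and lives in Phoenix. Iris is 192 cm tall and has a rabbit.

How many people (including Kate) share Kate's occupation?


Kate is a lawyer. Count = 1

1


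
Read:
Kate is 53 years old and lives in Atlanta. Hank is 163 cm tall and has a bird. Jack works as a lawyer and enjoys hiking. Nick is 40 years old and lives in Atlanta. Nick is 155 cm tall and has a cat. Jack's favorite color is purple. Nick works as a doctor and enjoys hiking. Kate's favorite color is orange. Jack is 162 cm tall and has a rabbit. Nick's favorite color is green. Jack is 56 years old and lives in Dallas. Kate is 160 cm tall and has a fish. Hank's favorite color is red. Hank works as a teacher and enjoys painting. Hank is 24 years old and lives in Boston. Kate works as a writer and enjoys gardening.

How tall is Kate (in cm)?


Kate is 160 cm tall

160


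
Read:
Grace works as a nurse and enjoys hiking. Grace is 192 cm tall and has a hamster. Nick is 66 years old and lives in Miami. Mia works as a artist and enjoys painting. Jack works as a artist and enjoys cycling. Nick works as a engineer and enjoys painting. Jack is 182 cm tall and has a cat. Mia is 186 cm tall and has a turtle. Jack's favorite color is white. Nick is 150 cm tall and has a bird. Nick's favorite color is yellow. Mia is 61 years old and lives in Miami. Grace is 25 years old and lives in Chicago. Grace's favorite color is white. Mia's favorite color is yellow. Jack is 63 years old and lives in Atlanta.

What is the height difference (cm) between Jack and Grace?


|182 - 192| = 10

10


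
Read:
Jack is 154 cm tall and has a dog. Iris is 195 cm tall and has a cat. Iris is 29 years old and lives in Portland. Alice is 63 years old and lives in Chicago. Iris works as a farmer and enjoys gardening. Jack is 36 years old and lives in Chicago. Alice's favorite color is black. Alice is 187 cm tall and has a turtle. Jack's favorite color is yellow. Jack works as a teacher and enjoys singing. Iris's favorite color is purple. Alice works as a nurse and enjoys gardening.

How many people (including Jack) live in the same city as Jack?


Jack lives in Chicago. Count = 2

2


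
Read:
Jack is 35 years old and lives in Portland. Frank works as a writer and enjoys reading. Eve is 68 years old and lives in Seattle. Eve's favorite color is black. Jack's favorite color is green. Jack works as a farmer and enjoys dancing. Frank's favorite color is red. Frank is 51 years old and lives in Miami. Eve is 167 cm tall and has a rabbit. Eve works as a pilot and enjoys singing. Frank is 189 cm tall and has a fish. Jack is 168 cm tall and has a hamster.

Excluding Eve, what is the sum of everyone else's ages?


Sum (excluding Eve): 86

86


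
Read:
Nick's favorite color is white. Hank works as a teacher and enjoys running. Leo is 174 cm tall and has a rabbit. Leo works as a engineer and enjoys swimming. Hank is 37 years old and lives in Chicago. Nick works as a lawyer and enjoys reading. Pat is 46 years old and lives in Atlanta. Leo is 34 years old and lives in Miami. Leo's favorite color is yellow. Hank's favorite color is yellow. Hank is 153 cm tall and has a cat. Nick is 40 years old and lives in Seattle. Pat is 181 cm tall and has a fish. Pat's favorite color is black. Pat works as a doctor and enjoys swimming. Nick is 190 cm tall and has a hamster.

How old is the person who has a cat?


Person with cat is Hank, age 37

37


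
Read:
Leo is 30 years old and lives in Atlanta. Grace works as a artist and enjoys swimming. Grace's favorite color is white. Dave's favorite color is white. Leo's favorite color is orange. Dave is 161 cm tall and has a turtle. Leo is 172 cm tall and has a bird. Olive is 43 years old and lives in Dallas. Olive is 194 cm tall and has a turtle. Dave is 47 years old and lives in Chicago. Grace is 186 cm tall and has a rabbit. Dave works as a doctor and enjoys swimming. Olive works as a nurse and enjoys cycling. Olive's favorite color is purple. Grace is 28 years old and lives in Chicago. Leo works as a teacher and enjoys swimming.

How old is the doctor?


The doctor is Dave, age 47

47


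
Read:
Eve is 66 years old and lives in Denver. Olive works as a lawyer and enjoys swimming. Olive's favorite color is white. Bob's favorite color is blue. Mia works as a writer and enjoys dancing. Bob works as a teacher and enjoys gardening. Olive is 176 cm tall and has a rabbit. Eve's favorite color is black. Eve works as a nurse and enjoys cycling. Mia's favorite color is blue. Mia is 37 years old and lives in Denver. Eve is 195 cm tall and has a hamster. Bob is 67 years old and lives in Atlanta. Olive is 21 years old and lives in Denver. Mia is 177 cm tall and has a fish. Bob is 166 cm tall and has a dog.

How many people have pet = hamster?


Count: 1

1


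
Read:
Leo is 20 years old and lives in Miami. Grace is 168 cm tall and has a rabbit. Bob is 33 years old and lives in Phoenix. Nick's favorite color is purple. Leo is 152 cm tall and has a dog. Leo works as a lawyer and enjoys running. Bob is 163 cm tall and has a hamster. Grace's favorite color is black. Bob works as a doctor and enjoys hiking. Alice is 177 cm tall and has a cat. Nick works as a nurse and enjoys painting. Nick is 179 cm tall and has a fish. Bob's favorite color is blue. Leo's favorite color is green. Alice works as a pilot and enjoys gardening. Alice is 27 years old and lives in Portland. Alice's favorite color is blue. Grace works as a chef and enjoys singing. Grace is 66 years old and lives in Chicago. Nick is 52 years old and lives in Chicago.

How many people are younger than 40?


Filter: 3

3


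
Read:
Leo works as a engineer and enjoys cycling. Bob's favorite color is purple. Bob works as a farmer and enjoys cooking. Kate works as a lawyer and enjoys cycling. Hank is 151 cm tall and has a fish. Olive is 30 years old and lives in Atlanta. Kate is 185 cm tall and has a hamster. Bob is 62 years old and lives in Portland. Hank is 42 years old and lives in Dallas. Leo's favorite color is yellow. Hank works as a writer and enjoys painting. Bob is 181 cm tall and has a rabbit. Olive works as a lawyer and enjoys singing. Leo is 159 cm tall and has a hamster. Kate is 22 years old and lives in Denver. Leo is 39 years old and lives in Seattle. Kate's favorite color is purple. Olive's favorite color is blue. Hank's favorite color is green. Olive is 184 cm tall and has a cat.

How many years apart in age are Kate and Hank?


22 vs 42, diff = 20

20


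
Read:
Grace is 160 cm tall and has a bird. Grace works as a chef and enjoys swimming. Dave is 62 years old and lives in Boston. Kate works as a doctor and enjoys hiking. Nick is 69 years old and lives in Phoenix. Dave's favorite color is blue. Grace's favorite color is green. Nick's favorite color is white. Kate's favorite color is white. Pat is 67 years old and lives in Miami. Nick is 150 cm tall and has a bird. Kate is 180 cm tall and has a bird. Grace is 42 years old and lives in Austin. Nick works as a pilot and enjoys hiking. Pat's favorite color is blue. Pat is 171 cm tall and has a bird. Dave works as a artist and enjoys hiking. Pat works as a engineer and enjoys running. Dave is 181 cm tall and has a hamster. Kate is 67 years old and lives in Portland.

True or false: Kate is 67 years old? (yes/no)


Kate is actually 67. yes

yes


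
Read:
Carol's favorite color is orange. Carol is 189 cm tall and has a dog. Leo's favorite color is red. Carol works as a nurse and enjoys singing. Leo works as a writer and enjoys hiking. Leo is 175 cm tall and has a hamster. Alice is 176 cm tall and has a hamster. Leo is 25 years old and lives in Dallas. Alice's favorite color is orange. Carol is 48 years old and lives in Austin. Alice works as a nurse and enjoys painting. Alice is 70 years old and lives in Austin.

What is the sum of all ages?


25+48+70 = 143

143


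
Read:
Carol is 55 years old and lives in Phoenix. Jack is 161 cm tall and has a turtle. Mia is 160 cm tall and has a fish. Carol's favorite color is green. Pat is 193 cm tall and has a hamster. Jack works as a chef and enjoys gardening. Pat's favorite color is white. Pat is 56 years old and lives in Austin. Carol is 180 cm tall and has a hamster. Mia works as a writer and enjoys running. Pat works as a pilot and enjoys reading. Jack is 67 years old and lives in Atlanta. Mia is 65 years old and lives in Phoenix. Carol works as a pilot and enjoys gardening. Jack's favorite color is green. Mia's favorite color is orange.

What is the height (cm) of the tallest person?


Tallest: Pat at 193 cm

193


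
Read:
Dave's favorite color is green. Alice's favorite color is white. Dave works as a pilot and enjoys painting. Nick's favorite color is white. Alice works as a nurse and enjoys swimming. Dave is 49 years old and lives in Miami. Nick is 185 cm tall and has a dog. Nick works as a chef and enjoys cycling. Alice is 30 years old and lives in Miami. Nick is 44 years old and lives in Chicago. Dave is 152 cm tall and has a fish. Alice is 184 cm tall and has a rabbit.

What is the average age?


Sum=123, n=3, avg=41

41


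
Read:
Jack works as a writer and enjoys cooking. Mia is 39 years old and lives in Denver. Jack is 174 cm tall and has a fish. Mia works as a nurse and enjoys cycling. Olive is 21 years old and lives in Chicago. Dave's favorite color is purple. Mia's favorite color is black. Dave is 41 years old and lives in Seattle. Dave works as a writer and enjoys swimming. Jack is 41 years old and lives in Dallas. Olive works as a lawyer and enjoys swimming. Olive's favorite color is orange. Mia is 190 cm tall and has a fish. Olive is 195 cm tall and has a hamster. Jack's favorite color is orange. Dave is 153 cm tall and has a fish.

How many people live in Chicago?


Count in Chicago: 1

1


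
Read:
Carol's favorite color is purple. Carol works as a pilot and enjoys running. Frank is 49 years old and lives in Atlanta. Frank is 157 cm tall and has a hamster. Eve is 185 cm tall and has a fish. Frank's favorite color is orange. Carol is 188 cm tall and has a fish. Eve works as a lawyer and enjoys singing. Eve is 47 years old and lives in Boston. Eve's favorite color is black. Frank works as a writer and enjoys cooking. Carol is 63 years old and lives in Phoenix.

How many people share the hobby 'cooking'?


Count: 1

1


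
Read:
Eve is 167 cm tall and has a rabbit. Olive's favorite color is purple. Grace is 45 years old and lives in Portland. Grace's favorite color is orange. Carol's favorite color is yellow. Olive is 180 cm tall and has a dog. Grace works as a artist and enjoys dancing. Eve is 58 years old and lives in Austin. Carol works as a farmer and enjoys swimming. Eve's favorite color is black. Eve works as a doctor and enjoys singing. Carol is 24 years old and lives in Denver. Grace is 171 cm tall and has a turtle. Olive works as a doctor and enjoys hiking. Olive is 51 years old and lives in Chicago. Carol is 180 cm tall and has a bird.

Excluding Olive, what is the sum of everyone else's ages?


Sum (excluding Olive): 127

127


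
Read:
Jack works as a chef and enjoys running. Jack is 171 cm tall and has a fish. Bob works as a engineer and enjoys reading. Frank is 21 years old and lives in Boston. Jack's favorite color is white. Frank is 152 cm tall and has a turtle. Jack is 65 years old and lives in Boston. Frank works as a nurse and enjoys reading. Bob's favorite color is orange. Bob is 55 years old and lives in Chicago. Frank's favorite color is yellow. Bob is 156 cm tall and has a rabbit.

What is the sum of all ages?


21+55+65 = 141

141


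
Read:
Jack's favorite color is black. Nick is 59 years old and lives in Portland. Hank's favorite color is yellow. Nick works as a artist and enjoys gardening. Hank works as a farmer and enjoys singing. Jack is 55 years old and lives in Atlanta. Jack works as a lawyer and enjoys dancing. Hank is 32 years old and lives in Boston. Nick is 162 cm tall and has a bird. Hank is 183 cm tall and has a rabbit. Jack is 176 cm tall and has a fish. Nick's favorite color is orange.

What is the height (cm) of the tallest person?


Tallest: Hank at 183 cm

183


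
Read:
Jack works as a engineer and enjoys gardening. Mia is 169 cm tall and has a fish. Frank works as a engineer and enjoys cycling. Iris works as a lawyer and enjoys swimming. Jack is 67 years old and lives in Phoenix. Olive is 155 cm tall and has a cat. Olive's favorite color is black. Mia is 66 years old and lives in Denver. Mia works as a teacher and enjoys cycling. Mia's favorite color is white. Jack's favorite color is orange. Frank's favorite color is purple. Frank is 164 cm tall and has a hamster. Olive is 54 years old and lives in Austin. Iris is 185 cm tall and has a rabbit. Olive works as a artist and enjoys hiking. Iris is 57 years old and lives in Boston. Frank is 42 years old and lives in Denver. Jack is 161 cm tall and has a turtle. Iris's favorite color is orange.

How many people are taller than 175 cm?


Taller than 175: 1

1


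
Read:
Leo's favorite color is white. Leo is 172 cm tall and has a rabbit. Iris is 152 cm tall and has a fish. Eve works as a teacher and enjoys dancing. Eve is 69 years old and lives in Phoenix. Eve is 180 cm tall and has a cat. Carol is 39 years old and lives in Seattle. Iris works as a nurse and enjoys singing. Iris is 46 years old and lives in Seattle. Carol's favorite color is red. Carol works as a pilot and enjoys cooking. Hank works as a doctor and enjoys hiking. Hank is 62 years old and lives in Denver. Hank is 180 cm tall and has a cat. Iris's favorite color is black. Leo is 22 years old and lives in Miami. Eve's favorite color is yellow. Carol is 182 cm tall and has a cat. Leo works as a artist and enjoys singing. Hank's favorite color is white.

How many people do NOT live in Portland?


Not in Portland: 5

5


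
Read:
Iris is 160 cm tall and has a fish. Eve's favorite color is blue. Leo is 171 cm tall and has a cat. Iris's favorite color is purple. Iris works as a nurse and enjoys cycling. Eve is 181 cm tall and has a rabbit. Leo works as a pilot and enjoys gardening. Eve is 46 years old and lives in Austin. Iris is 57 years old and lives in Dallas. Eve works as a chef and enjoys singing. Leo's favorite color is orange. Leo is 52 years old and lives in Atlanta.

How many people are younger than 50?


Filter: 1

1
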